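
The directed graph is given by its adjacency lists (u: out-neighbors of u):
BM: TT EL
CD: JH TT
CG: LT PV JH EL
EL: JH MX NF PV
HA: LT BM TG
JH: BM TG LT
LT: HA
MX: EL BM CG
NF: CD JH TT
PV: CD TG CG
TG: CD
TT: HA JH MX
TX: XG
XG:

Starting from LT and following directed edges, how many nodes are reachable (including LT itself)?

BFS from LT visits: LT, HA, BM, TG, EL, TT, CD, JH, MX, NF, PV, CG
Reachable nodes: 12 of 14 total.

12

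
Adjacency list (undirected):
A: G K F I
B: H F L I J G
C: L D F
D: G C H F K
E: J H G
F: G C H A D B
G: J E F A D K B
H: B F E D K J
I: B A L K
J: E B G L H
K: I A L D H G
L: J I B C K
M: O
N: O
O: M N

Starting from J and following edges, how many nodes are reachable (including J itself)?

BFS from J visits: J, E, B, G, L, H, F, I, A, D, K, C
Reachable nodes: 12 of 15 total.

12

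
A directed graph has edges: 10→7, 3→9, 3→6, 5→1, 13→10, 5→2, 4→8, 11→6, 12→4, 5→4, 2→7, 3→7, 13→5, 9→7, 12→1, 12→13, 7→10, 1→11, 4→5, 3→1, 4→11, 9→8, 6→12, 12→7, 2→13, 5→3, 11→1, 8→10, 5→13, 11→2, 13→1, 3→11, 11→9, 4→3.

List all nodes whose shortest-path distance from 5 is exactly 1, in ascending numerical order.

1, 2, 3, 4, 13

Level 0: 5
Level 1: 1, 2, 3, 4, 13
Level 2: 6, 7, 8, 9, 10, 11
Level 3: 12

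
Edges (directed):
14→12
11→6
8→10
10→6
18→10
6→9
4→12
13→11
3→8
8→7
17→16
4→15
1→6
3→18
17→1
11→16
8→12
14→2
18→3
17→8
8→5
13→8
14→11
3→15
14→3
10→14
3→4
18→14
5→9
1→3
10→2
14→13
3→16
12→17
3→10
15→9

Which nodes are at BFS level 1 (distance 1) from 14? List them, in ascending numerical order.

2, 3, 11, 12, 13

Level 0: 14
Level 1: 2, 3, 11, 12, 13
Level 2: 4, 6, 8, 10, 15, 16, 17, 18
Level 3: 1, 5, 7, 9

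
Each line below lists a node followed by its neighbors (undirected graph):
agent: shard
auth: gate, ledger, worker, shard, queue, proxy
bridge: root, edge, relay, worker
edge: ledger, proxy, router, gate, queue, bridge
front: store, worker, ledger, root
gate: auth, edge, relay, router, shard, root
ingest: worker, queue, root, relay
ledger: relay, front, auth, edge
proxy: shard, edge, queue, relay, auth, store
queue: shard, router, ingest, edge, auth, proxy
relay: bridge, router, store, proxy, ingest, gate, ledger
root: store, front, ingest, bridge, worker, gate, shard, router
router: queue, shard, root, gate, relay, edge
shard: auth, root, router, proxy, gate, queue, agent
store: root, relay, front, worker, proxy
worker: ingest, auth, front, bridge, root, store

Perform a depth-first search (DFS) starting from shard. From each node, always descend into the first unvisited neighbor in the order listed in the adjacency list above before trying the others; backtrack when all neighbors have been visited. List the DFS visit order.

Visit shard
shard → auth
auth → gate
gate → edge
edge → ledger
ledger → relay
relay → bridge
bridge → root
root → store
store → front
front → worker
worker → ingest
ingest → queue
queue → router
queue → proxy
shard → agent

shard auth gate edge ledger relay bridge root store front worker ingest queue router proxy agent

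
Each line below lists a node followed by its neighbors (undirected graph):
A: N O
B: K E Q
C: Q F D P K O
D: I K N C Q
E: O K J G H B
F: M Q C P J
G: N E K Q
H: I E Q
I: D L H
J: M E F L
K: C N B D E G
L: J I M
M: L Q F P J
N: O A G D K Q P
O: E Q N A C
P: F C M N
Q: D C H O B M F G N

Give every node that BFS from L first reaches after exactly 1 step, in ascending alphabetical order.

Level 0: L
Level 1: I, J, M
Level 2: D, E, F, H, P, Q
Level 3: B, C, G, K, N, O
Level 4: A

I, J, M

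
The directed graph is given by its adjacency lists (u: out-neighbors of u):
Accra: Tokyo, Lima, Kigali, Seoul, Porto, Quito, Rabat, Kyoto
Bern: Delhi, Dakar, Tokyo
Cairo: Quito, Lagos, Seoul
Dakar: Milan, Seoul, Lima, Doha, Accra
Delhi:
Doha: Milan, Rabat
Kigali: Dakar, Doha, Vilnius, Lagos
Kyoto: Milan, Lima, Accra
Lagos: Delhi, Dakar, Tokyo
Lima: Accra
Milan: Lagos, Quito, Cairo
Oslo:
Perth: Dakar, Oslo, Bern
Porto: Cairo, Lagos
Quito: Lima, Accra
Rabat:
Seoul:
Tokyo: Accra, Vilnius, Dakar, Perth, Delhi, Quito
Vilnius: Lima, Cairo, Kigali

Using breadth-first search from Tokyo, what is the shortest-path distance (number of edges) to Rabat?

Level 0: Tokyo
Level 1: Accra, Dakar, Delhi, Perth, Quito, Vilnius
Level 2: Bern, Cairo, Doha, Kigali, Kyoto, Lima, Milan, Oslo, Porto, Rabat, Seoul
Level 3: Lagos
Rabat first appears at level 2.

2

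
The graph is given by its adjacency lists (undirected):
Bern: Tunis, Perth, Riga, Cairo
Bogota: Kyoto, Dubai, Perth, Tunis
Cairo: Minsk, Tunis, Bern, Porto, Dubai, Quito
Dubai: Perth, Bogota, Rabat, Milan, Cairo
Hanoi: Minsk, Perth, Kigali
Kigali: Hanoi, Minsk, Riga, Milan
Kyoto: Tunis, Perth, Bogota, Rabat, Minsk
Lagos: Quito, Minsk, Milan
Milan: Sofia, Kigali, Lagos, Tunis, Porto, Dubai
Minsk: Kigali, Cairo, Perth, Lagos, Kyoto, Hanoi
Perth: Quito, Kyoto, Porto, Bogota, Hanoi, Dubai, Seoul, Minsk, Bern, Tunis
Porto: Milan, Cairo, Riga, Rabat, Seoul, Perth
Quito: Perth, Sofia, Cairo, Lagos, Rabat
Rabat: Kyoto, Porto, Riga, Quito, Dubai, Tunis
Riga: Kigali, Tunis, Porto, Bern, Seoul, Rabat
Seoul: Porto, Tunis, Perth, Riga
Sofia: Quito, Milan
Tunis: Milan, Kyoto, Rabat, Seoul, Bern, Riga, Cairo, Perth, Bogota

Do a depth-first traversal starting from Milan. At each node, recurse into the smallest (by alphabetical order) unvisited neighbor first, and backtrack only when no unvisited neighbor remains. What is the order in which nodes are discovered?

Milan -> Dubai -> Bogota -> Kyoto -> Minsk -> Cairo -> Bern -> Perth -> Hanoi -> Kigali -> Riga -> Porto -> Rabat -> Quito -> Lagos -> Sofia -> Tunis -> Seoul

Visit Milan
Milan → Dubai
Dubai → Bogota
Bogota → Kyoto
Kyoto → Minsk
Minsk → Cairo
Cairo → Bern
Bern → Perth
Perth → Hanoi
Hanoi → Kigali
Kigali → Riga
Riga → Porto
Porto → Rabat
Rabat → Quito
Quito → Lagos
Quito → Sofia
Rabat → Tunis
Tunis → Seoul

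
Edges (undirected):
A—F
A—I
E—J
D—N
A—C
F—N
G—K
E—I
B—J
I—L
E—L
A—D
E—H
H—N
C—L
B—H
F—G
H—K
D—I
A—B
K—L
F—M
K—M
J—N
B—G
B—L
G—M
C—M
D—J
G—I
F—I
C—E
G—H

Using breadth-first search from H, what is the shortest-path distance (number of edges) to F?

2

Level 0: H
Level 1: B, E, G, K, N
Level 2: A, C, D, F, I, J, L, M
F first appears at level 2.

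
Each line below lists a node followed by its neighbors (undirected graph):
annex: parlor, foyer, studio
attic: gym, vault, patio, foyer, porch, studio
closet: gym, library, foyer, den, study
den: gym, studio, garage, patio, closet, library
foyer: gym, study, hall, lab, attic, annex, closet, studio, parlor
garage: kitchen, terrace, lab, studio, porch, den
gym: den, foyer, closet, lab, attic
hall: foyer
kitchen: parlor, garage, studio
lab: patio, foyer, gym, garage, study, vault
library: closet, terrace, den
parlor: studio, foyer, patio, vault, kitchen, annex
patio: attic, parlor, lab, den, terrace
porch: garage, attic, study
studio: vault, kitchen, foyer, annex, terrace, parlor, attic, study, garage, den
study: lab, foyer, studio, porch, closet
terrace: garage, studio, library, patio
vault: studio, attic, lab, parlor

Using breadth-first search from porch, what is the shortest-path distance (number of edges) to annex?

3

Level 0: porch
Level 1: attic, garage, study
Level 2: closet, den, foyer, gym, kitchen, lab, patio, studio, terrace, vault
Level 3: annex, hall, library, parlor
annex first appears at level 3.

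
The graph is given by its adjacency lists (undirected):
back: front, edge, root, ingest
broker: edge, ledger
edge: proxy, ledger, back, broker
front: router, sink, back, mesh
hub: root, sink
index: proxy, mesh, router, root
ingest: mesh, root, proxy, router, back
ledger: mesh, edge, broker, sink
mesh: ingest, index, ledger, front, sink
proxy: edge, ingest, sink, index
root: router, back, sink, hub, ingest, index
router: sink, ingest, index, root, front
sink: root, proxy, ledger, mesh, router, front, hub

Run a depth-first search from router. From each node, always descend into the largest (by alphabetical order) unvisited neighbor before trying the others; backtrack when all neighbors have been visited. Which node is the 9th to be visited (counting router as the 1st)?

edge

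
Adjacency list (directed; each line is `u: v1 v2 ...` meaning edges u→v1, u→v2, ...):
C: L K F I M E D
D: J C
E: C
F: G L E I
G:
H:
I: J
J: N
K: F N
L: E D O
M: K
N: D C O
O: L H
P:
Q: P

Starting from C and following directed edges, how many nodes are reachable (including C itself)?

BFS from C visits: C, L, K, F, I, M, E, D, O, N, G, J, H
Reachable nodes: 13 of 15 total.

13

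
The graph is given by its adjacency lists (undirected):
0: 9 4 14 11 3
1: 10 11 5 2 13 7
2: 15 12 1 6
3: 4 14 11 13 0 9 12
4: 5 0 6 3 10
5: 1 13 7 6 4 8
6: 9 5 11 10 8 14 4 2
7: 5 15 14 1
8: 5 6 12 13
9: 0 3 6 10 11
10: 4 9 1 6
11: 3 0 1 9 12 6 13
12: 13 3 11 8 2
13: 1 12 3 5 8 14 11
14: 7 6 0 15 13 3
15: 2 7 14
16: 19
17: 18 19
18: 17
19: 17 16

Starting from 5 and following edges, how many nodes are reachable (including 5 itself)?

BFS from 5 visits: 5, 13, 8, 7, 6, 4, 1, 14, 12, 11, 3, 15, 10, 9, 2, 0
Reachable nodes: 16 of 20 total.

16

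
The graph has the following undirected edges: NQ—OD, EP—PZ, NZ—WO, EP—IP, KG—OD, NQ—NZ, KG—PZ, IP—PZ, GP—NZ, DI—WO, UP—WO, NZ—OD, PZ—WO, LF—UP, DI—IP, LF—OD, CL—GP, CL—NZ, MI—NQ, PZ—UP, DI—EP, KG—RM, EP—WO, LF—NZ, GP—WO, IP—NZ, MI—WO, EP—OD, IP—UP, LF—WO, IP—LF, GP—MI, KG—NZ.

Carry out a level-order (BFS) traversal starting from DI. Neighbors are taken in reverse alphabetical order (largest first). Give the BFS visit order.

Visit DI; enqueue WO, IP, EP → queue [WO, IP, EP]
Visit WO; enqueue UP, PZ, NZ, MI, LF, GP → queue [IP, EP, UP, PZ, NZ, MI, LF, GP]
Visit IP → queue [EP, UP, PZ, NZ, MI, LF, GP]
Visit EP; enqueue OD → queue [UP, PZ, NZ, MI, LF, GP, OD]
Visit UP → queue [PZ, NZ, MI, LF, GP, OD]
Visit PZ; enqueue KG → queue [NZ, MI, LF, GP, OD, KG]
Visit NZ; enqueue NQ, CL → queue [MI, LF, GP, OD, KG, NQ, CL]
Visit MI → queue [LF, GP, OD, KG, NQ, CL]
Visit LF → queue [GP, OD, KG, NQ, CL]
Visit GP → queue [OD, KG, NQ, CL]
Visit OD → queue [KG, NQ, CL]
Visit KG; enqueue RM → queue [NQ, CL, RM]
Visit NQ → queue [CL, RM]
Visit CL → queue [RM]
Visit RM → queue []

DI, WO, IP, EP, UP, PZ, NZ, MI, LF, GP, OD, KG, NQ, CL, RM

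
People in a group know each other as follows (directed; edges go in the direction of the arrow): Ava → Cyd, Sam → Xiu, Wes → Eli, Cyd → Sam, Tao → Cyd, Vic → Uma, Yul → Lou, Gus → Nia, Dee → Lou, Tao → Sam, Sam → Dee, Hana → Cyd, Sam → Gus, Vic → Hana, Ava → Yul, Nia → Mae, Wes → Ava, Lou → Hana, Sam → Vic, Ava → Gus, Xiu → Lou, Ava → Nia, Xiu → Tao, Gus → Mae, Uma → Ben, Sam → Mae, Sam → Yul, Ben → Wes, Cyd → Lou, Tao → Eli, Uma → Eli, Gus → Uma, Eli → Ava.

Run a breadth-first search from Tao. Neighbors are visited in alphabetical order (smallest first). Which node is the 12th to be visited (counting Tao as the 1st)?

Yul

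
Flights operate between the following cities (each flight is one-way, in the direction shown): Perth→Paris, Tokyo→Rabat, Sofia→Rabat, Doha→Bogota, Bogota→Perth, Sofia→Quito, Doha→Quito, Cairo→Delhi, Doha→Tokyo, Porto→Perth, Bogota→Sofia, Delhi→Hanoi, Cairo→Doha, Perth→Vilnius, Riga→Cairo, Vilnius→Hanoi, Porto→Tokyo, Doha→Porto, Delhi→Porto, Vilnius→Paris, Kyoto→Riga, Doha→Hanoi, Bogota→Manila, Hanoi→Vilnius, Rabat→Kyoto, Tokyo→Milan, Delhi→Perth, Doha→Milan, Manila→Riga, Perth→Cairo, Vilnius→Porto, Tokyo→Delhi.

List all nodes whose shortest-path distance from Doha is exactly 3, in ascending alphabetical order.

Cairo, Kyoto, Paris, Riga

Level 0: Doha
Level 1: Bogota, Hanoi, Milan, Porto, Quito, Tokyo
Level 2: Delhi, Manila, Perth, Rabat, Sofia, Vilnius
Level 3: Cairo, Kyoto, Paris, Riga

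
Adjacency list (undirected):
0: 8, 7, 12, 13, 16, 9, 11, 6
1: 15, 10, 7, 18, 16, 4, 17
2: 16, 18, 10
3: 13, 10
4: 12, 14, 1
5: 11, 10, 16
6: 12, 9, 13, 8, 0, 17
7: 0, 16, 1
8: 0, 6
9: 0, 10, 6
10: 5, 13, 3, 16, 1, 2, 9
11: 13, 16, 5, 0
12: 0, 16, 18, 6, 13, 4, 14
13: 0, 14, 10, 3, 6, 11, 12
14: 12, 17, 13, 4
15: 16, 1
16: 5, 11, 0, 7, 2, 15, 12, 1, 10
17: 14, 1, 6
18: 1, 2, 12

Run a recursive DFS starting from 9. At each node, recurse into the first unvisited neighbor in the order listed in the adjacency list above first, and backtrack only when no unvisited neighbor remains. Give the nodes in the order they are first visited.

9 -> 0 -> 8 -> 6 -> 12 -> 16 -> 5 -> 11 -> 13 -> 14 -> 17 -> 1 -> 15 -> 10 -> 3 -> 2 -> 18 -> 7 -> 4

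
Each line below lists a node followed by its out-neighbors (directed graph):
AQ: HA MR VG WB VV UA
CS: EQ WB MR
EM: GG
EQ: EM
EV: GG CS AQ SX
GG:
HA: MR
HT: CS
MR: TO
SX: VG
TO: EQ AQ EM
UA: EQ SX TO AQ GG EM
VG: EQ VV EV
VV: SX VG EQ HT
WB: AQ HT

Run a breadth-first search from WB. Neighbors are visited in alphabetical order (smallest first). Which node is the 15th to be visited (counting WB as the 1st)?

Visit WB; enqueue AQ, HT → queue [AQ, HT]
Visit AQ; enqueue HA, MR, UA, VG, VV → queue [HT, HA, MR, UA, VG, VV]
Visit HT; enqueue CS → queue [HA, MR, UA, VG, VV, CS]
Visit HA → queue [MR, UA, VG, VV, CS]
Visit MR; enqueue TO → queue [UA, VG, VV, CS, TO]
Visit UA; enqueue EM, EQ, GG, SX → queue [VG, VV, CS, TO, EM, EQ, GG, SX]
Visit VG; enqueue EV → queue [VV, CS, TO, EM, EQ, GG, SX, EV]
Visit VV → queue [CS, TO, EM, EQ, GG, SX, EV]
Visit CS → queue [TO, EM, EQ, GG, SX, EV]
Visit TO → queue [EM, EQ, GG, SX, EV]
Visit EM → queue [EQ, GG, SX, EV]
Visit EQ → queue [GG, SX, EV]
Visit GG → queue [SX, EV]
Visit SX → queue [EV]
Visit EV → queue []

Visit order: WB, AQ, HT, HA, MR, UA, VG, VV, CS, TO, EM, EQ, GG, SX, EV

EV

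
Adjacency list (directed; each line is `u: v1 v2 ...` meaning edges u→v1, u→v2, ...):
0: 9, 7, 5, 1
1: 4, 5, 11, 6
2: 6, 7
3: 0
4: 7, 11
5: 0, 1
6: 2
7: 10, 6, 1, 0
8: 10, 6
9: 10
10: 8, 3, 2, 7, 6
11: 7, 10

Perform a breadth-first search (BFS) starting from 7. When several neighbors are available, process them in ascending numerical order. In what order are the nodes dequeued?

Visit 7; enqueue 0, 1, 6, 10 → queue [0, 1, 6, 10]
Visit 0; enqueue 5, 9 → queue [1, 6, 10, 5, 9]
Visit 1; enqueue 4, 11 → queue [6, 10, 5, 9, 4, 11]
Visit 6; enqueue 2 → queue [10, 5, 9, 4, 11, 2]
Visit 10; enqueue 3, 8 → queue [5, 9, 4, 11, 2, 3, 8]
Visit 5 → queue [9, 4, 11, 2, 3, 8]
Visit 9 → queue [4, 11, 2, 3, 8]
Visit 4 → queue [11, 2, 3, 8]
Visit 11 → queue [2, 3, 8]
Visit 2 → queue [3, 8]
Visit 3 → queue [8]
Visit 8 → queue []

7, 0, 1, 6, 10, 5, 9, 4, 11, 2, 3, 8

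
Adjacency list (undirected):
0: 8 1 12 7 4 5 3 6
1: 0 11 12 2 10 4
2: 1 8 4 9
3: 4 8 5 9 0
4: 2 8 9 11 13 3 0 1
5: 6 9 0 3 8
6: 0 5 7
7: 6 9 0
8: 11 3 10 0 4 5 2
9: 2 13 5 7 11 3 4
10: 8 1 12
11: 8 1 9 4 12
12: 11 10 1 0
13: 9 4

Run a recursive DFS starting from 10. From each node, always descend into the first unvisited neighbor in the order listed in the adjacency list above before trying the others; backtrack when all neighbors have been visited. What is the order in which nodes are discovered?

10 → 8 → 11 → 1 → 0 → 12 → 7 → 6 → 5 → 9 → 2 → 4 → 13 → 3

Visit 10
10 → 8
8 → 11
11 → 1
1 → 0
0 → 12
0 → 7
7 → 6
6 → 5
5 → 9
9 → 2
2 → 4
4 → 13
4 → 3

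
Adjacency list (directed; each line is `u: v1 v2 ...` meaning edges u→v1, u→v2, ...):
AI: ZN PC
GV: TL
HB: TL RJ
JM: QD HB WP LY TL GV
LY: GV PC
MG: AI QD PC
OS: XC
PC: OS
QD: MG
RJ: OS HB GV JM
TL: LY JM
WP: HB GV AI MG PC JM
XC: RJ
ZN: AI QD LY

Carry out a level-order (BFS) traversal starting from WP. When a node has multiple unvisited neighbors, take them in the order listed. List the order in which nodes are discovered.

Visit WP; enqueue HB, GV, AI, MG, PC, JM → queue [HB, GV, AI, MG, PC, JM]
Visit HB; enqueue TL, RJ → queue [GV, AI, MG, PC, JM, TL, RJ]
Visit GV → queue [AI, MG, PC, JM, TL, RJ]
Visit AI; enqueue ZN → queue [MG, PC, JM, TL, RJ, ZN]
Visit MG; enqueue QD → queue [PC, JM, TL, RJ, ZN, QD]
Visit PC; enqueue OS → queue [JM, TL, RJ, ZN, QD, OS]
Visit JM; enqueue LY → queue [TL, RJ, ZN, QD, OS, LY]
Visit TL → queue [RJ, ZN, QD, OS, LY]
Visit RJ → queue [ZN, QD, OS, LY]
Visit ZN → queue [QD, OS, LY]
Visit QD → queue [OS, LY]
Visit OS; enqueue XC → queue [LY, XC]
Visit LY → queue [XC]
Visit XC → queue []

WP, HB, GV, AI, MG, PC, JM, TL, RJ, ZN, QD, OS, LY, XC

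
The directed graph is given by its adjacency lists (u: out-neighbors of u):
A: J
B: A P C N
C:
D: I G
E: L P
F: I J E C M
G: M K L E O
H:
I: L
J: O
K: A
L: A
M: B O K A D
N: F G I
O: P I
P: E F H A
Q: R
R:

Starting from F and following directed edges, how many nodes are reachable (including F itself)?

BFS from F visits: F, I, J, E, C, M, L, O, P, B, K, A, D, H, N, G
Reachable nodes: 16 of 18 total.

16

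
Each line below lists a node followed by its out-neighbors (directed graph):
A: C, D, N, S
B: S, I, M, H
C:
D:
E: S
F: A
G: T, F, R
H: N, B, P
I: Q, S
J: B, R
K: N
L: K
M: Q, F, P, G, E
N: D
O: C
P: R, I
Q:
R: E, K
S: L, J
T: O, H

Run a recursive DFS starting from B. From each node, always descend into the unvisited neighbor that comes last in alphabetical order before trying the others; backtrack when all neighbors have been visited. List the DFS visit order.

Visit B
B → S
S → L
L → K
K → N
N → D
S → J
J → R
R → E
B → M
M → Q
M → P
P → I
M → G
G → T
T → O
O → C
T → H
G → F
F → A

B S L K N D J R E M Q P I G T O C H F A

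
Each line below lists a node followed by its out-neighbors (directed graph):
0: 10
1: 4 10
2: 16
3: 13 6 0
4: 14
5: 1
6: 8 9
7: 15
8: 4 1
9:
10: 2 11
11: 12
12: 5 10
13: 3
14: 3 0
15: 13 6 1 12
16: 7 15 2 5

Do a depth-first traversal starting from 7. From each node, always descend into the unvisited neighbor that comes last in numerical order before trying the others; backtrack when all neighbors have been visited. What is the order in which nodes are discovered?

7, 15, 13, 3, 6, 9, 8, 4, 14, 0, 10, 11, 12, 5, 1, 2, 16

Visit 7
7 → 15
15 → 13
13 → 3
3 → 6
6 → 9
6 → 8
8 → 4
4 → 14
14 → 0
0 → 10
10 → 11
11 → 12
12 → 5
5 → 1
10 → 2
2 → 16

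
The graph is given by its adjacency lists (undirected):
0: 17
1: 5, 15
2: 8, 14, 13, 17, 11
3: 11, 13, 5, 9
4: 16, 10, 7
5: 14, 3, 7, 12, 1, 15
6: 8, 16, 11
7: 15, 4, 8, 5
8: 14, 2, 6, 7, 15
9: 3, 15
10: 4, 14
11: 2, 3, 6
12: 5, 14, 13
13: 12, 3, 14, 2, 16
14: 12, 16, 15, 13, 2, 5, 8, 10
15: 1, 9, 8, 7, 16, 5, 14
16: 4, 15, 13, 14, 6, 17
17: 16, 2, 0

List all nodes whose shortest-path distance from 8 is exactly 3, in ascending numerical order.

0, 3

Level 0: 8
Level 1: 2, 6, 7, 14, 15
Level 2: 1, 4, 5, 9, 10, 11, 12, 13, 16, 17
Level 3: 0, 3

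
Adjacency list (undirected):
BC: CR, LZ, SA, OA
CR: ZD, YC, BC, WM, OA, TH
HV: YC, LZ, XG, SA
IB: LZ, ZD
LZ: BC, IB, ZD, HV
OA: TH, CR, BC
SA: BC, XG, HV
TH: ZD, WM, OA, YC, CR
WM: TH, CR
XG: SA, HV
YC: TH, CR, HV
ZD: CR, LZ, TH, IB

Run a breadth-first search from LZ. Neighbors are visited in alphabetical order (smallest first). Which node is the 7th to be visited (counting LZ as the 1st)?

OA

Visit LZ; enqueue BC, HV, IB, ZD → queue [BC, HV, IB, ZD]
Visit BC; enqueue CR, OA, SA → queue [HV, IB, ZD, CR, OA, SA]
Visit HV; enqueue XG, YC → queue [IB, ZD, CR, OA, SA, XG, YC]
Visit IB → queue [ZD, CR, OA, SA, XG, YC]
Visit ZD; enqueue TH → queue [CR, OA, SA, XG, YC, TH]
Visit CR; enqueue WM → queue [OA, SA, XG, YC, TH, WM]
Visit OA → queue [SA, XG, YC, TH, WM]
Visit SA → queue [XG, YC, TH, WM]
Visit XG → queue [YC, TH, WM]
Visit YC → queue [TH, WM]
Visit TH → queue [WM]
Visit WM → queue []

Visit order: LZ, BC, HV, IB, ZD, CR, OA, SA, XG, YC, TH, WM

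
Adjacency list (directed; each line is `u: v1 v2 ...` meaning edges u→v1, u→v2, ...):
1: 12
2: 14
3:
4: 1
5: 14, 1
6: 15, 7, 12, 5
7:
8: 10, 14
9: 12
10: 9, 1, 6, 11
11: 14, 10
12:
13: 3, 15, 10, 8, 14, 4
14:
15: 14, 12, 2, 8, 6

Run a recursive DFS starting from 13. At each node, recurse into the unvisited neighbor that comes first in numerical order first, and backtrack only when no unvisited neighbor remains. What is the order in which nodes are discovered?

Visit 13
13 → 3
13 → 4
4 → 1
1 → 12
13 → 8
8 → 10
10 → 6
6 → 5
5 → 14
6 → 7
6 → 15
15 → 2
10 → 9
10 → 11

13, 3, 4, 1, 12, 8, 10, 6, 5, 14, 7, 15, 2, 9, 11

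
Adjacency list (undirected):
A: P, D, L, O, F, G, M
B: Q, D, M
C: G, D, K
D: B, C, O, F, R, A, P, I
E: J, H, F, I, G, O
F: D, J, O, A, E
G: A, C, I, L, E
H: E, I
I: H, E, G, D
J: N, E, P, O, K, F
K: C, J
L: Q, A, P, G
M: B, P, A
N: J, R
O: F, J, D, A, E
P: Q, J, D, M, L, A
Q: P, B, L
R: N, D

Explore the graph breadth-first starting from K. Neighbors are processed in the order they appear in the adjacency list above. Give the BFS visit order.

Visit K; enqueue C, J → queue [C, J]
Visit C; enqueue G, D → queue [J, G, D]
Visit J; enqueue N, E, P, O, F → queue [G, D, N, E, P, O, F]
Visit G; enqueue A, I, L → queue [D, N, E, P, O, F, A, I, L]
Visit D; enqueue B, R → queue [N, E, P, O, F, A, I, L, B, R]
Visit N → queue [E, P, O, F, A, I, L, B, R]
Visit E; enqueue H → queue [P, O, F, A, I, L, B, R, H]
Visit P; enqueue Q, M → queue [O, F, A, I, L, B, R, H, Q, M]
Visit O → queue [F, A, I, L, B, R, H, Q, M]
Visit F → queue [A, I, L, B, R, H, Q, M]
Visit A → queue [I, L, B, R, H, Q, M]
Visit I → queue [L, B, R, H, Q, M]
Visit L → queue [B, R, H, Q, M]
Visit B → queue [R, H, Q, M]
Visit R → queue [H, Q, M]
Visit H → queue [Q, M]
Visit Q → queue [M]
Visit M → queue []

K, C, J, G, D, N, E, P, O, F, A, I, L, B, R, H, Q, M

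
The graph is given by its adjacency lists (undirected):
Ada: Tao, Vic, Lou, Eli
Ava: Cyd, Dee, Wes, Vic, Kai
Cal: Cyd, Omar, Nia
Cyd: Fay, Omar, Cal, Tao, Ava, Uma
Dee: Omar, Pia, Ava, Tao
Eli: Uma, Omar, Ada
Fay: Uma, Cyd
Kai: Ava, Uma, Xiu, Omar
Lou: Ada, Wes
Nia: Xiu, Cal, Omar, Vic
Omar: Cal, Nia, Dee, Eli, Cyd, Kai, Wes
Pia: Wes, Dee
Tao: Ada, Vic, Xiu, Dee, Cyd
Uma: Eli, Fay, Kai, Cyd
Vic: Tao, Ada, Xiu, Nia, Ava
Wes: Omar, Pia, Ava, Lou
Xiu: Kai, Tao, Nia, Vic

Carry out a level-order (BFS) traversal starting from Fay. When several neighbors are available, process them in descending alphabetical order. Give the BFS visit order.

Fay -> Uma -> Cyd -> Kai -> Eli -> Tao -> Omar -> Cal -> Ava -> Xiu -> Ada -> Vic -> Dee -> Wes -> Nia -> Lou -> Pia

Visit Fay; enqueue Uma, Cyd → queue [Uma, Cyd]
Visit Uma; enqueue Kai, Eli → queue [Cyd, Kai, Eli]
Visit Cyd; enqueue Tao, Omar, Cal, Ava → queue [Kai, Eli, Tao, Omar, Cal, Ava]
Visit Kai; enqueue Xiu → queue [Eli, Tao, Omar, Cal, Ava, Xiu]
Visit Eli; enqueue Ada → queue [Tao, Omar, Cal, Ava, Xiu, Ada]
Visit Tao; enqueue Vic, Dee → queue [Omar, Cal, Ava, Xiu, Ada, Vic, Dee]
Visit Omar; enqueue Wes, Nia → queue [Cal, Ava, Xiu, Ada, Vic, Dee, Wes, Nia]
Visit Cal → queue [Ava, Xiu, Ada, Vic, Dee, Wes, Nia]
Visit Ava → queue [Xiu, Ada, Vic, Dee, Wes, Nia]
Visit Xiu → queue [Ada, Vic, Dee, Wes, Nia]
Visit Ada; enqueue Lou → queue [Vic, Dee, Wes, Nia, Lou]
Visit Vic → queue [Dee, Wes, Nia, Lou]
Visit Dee; enqueue Pia → queue [Wes, Nia, Lou, Pia]
Visit Wes → queue [Nia, Lou, Pia]
Visit Nia → queue [Lou, Pia]
Visit Lou → queue [Pia]
Visit Pia → queue []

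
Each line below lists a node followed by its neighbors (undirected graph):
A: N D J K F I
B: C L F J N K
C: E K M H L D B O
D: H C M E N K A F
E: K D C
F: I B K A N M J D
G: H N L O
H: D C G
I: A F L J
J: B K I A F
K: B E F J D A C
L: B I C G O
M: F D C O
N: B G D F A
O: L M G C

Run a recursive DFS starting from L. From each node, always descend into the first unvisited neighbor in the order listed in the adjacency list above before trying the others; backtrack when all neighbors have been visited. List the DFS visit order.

Visit L
L → B
B → C
C → E
E → K
K → F
F → I
I → A
A → N
N → G
G → H
H → D
D → M
M → O
A → J

L → B → C → E → K → F → I → A → N → G → H → D → M → O → J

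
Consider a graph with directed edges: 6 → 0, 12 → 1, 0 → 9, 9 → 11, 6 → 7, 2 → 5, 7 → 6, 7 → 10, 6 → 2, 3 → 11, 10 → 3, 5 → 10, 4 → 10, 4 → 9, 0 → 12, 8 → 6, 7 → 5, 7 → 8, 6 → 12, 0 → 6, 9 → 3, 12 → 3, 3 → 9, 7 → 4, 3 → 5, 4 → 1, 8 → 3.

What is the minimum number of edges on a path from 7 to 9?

Level 0: 7
Level 1: 4, 5, 6, 8, 10
Level 2: 0, 1, 2, 3, 9, 12
Level 3: 11
9 first appears at level 2.

2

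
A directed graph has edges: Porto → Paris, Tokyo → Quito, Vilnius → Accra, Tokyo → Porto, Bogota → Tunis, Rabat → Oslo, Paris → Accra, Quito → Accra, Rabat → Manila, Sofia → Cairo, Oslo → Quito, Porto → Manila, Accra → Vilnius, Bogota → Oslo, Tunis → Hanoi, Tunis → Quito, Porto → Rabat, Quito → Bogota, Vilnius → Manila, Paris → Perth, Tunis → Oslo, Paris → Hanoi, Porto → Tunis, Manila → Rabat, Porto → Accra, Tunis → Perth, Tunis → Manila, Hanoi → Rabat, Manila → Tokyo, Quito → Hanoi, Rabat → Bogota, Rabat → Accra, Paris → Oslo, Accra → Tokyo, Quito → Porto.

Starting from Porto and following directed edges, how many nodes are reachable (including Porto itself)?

BFS from Porto visits: Porto, Tunis, Rabat, Paris, Manila, Accra, Quito, Perth, Oslo, Hanoi, Bogota, Tokyo, Vilnius
Reachable nodes: 13 of 15 total.

13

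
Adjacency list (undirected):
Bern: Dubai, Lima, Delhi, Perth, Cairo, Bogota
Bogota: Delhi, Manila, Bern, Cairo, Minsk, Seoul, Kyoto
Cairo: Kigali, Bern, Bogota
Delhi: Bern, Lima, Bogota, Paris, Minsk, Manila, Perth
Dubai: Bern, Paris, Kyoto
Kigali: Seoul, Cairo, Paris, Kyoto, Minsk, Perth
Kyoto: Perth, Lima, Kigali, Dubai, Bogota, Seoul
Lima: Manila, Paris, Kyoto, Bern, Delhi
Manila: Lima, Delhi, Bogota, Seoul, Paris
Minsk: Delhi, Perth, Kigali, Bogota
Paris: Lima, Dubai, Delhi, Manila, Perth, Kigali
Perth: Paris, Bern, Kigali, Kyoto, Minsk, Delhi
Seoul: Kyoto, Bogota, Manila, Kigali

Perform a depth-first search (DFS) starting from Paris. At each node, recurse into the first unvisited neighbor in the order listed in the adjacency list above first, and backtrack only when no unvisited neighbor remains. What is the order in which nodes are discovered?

Visit Paris
Paris → Lima
Lima → Manila
Manila → Delhi
Delhi → Bern
Bern → Dubai
Dubai → Kyoto
Kyoto → Perth
Perth → Kigali
Kigali → Seoul
Seoul → Bogota
Bogota → Cairo
Bogota → Minsk

Paris Lima Manila Delhi Bern Dubai Kyoto Perth Kigali Seoul Bogota Cairo Minsk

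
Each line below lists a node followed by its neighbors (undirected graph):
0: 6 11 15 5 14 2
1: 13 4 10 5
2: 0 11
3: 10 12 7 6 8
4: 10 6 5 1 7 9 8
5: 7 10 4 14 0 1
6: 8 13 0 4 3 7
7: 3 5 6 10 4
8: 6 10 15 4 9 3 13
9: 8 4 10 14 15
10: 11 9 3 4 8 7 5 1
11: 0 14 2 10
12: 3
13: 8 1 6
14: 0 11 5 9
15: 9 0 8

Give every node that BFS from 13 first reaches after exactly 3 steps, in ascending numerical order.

Level 0: 13
Level 1: 1, 6, 8
Level 2: 0, 3, 4, 5, 7, 9, 10, 15
Level 3: 2, 11, 12, 14

2, 11, 12, 14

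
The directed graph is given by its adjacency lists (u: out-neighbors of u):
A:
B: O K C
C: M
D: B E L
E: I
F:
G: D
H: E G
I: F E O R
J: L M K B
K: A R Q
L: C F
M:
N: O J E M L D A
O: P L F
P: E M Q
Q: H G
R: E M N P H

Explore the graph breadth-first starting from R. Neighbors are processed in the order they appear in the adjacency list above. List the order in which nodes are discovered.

Visit R; enqueue E, M, N, P, H → queue [E, M, N, P, H]
Visit E; enqueue I → queue [M, N, P, H, I]
Visit M → queue [N, P, H, I]
Visit N; enqueue O, J, L, D, A → queue [P, H, I, O, J, L, D, A]
Visit P; enqueue Q → queue [H, I, O, J, L, D, A, Q]
Visit H; enqueue G → queue [I, O, J, L, D, A, Q, G]
Visit I; enqueue F → queue [O, J, L, D, A, Q, G, F]
Visit O → queue [J, L, D, A, Q, G, F]
Visit J; enqueue K, B → queue [L, D, A, Q, G, F, K, B]
Visit L; enqueue C → queue [D, A, Q, G, F, K, B, C]
Visit D → queue [A, Q, G, F, K, B, C]
Visit A → queue [Q, G, F, K, B, C]
Visit Q → queue [G, F, K, B, C]
Visit G → queue [F, K, B, C]
Visit F → queue [K, B, C]
Visit K → queue [B, C]
Visit B → queue [C]
Visit C → queue []

R, E, M, N, P, H, I, O, J, L, D, A, Q, G, F, K, B, C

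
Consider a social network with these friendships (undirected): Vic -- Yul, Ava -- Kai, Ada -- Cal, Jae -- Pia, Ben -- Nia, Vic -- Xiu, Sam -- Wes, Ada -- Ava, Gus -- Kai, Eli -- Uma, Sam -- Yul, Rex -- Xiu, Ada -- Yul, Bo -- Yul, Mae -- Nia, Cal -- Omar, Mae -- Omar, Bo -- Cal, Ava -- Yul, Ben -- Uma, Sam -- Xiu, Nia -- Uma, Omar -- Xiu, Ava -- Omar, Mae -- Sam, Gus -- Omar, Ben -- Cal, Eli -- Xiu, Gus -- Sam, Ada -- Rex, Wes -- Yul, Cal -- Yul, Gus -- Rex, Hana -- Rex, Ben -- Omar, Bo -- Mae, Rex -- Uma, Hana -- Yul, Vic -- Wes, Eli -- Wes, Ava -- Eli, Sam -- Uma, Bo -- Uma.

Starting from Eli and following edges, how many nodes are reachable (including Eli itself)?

19

BFS from Eli visits: Eli, Xiu, Wes, Uma, Ava, Vic, Sam, Rex, Omar, Yul, Nia, Bo, Ben, Kai, Ada, Mae, Gus, Hana, Cal
Reachable nodes: 19 of 21 total.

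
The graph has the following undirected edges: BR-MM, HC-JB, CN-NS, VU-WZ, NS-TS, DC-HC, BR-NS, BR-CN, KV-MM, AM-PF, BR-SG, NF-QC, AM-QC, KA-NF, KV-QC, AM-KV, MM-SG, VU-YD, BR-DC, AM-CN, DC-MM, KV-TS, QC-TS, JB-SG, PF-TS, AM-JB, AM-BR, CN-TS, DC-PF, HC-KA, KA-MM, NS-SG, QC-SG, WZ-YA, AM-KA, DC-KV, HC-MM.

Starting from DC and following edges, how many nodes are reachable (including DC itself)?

BFS from DC visits: DC, PF, MM, KV, HC, BR, TS, AM, SG, KA, QC, JB, NS, CN, NF
Reachable nodes: 15 of 19 total.

15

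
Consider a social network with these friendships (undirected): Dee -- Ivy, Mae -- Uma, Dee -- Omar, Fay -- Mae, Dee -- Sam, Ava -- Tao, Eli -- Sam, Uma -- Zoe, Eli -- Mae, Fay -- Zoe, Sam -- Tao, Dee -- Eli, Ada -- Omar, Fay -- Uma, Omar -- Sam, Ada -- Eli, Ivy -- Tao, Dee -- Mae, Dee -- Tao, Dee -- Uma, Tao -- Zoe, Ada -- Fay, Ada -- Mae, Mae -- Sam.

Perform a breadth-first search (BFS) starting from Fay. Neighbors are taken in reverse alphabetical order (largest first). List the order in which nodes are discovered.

Fay, Zoe, Uma, Mae, Ada, Tao, Dee, Sam, Eli, Omar, Ivy, Ava

Visit Fay; enqueue Zoe, Uma, Mae, Ada → queue [Zoe, Uma, Mae, Ada]
Visit Zoe; enqueue Tao → queue [Uma, Mae, Ada, Tao]
Visit Uma; enqueue Dee → queue [Mae, Ada, Tao, Dee]
Visit Mae; enqueue Sam, Eli → queue [Ada, Tao, Dee, Sam, Eli]
Visit Ada; enqueue Omar → queue [Tao, Dee, Sam, Eli, Omar]
Visit Tao; enqueue Ivy, Ava → queue [Dee, Sam, Eli, Omar, Ivy, Ava]
Visit Dee → queue [Sam, Eli, Omar, Ivy, Ava]
Visit Sam → queue [Eli, Omar, Ivy, Ava]
Visit Eli → queue [Omar, Ivy, Ava]
Visit Omar → queue [Ivy, Ava]
Visit Ivy → queue [Ava]
Visit Ava → queue []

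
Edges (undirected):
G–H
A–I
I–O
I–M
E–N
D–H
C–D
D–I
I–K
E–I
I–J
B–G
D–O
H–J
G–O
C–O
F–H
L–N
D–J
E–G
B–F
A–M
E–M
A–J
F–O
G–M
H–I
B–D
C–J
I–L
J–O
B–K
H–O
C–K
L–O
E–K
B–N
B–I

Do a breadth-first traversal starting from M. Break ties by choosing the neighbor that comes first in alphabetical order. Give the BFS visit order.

M -> A -> E -> G -> I -> J -> K -> N -> B -> H -> O -> D -> L -> C -> F

Visit M; enqueue A, E, G, I → queue [A, E, G, I]
Visit A; enqueue J → queue [E, G, I, J]
Visit E; enqueue K, N → queue [G, I, J, K, N]
Visit G; enqueue B, H, O → queue [I, J, K, N, B, H, O]
Visit I; enqueue D, L → queue [J, K, N, B, H, O, D, L]
Visit J; enqueue C → queue [K, N, B, H, O, D, L, C]
Visit K → queue [N, B, H, O, D, L, C]
Visit N → queue [B, H, O, D, L, C]
Visit B; enqueue F → queue [H, O, D, L, C, F]
Visit H → queue [O, D, L, C, F]
Visit O → queue [D, L, C, F]
Visit D → queue [L, C, F]
Visit L → queue [C, F]
Visit C → queue [F]
Visit F → queue []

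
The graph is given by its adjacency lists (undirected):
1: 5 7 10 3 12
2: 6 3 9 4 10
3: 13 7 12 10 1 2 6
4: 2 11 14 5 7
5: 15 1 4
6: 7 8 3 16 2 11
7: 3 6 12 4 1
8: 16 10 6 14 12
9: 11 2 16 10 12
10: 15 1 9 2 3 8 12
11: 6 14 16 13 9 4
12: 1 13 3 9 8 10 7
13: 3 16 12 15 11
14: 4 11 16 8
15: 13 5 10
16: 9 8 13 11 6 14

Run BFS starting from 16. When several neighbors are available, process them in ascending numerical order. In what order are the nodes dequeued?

Visit 16; enqueue 6, 8, 9, 11, 13, 14 → queue [6, 8, 9, 11, 13, 14]
Visit 6; enqueue 2, 3, 7 → queue [8, 9, 11, 13, 14, 2, 3, 7]
Visit 8; enqueue 10, 12 → queue [9, 11, 13, 14, 2, 3, 7, 10, 12]
Visit 9 → queue [11, 13, 14, 2, 3, 7, 10, 12]
Visit 11; enqueue 4 → queue [13, 14, 2, 3, 7, 10, 12, 4]
Visit 13; enqueue 15 → queue [14, 2, 3, 7, 10, 12, 4, 15]
Visit 14 → queue [2, 3, 7, 10, 12, 4, 15]
Visit 2 → queue [3, 7, 10, 12, 4, 15]
Visit 3; enqueue 1 → queue [7, 10, 12, 4, 15, 1]
Visit 7 → queue [10, 12, 4, 15, 1]
Visit 10 → queue [12, 4, 15, 1]
Visit 12 → queue [4, 15, 1]
Visit 4; enqueue 5 → queue [15, 1, 5]
Visit 15 → queue [1, 5]
Visit 1 → queue [5]
Visit 5 → queue []

16 6 8 9 11 13 14 2 3 7 10 12 4 15 1 5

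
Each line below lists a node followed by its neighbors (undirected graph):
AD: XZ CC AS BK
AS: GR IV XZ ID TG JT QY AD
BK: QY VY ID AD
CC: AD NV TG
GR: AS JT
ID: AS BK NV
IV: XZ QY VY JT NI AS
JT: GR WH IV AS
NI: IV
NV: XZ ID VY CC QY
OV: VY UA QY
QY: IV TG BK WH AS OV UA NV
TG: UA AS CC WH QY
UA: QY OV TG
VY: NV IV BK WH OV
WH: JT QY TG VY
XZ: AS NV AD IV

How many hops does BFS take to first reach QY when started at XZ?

2

Level 0: XZ
Level 1: AD, AS, IV, NV
Level 2: BK, CC, GR, ID, JT, NI, QY, TG, VY
Level 3: OV, UA, WH
QY first appears at level 2.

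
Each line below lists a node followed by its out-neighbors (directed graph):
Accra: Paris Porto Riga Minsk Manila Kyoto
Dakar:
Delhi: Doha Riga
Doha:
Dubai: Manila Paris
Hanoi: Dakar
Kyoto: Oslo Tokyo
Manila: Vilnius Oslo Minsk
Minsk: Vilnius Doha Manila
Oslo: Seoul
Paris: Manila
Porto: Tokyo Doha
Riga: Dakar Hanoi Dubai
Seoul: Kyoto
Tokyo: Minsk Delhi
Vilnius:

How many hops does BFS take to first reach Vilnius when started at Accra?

2

Level 0: Accra
Level 1: Kyoto, Manila, Minsk, Paris, Porto, Riga
Level 2: Dakar, Doha, Dubai, Hanoi, Oslo, Tokyo, Vilnius
Level 3: Delhi, Seoul
Vilnius first appears at level 2.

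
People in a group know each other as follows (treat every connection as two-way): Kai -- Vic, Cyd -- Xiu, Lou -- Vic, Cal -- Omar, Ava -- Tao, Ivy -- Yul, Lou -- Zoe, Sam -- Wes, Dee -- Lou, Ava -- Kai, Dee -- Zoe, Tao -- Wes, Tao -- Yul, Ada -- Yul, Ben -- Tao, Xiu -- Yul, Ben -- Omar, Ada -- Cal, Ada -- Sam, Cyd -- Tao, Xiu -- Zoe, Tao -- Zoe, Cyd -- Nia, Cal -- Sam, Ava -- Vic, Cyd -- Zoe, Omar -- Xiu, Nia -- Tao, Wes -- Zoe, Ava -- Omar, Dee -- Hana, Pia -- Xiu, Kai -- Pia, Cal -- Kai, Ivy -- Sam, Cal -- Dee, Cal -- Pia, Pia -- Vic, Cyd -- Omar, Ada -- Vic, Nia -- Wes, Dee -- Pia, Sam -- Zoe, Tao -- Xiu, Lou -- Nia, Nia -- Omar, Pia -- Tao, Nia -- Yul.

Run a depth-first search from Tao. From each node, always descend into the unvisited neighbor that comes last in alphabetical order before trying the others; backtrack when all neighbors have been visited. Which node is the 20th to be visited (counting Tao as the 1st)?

Ada

Visit Tao
Tao → Zoe
Zoe → Xiu
Xiu → Yul
Yul → Nia
Nia → Wes
Wes → Sam
Sam → Ivy
Sam → Cal
Cal → Pia
Pia → Vic
Vic → Lou
Lou → Dee
Dee → Hana
Vic → Kai
Kai → Ava
Ava → Omar
Omar → Cyd
Omar → Ben
Vic → Ada

Visit order: Tao, Zoe, Xiu, Yul, Nia, Wes, Sam, Ivy, Cal, Pia, Vic, Lou, Dee, Hana, Kai, Ava, Omar, Cyd, Ben, Ada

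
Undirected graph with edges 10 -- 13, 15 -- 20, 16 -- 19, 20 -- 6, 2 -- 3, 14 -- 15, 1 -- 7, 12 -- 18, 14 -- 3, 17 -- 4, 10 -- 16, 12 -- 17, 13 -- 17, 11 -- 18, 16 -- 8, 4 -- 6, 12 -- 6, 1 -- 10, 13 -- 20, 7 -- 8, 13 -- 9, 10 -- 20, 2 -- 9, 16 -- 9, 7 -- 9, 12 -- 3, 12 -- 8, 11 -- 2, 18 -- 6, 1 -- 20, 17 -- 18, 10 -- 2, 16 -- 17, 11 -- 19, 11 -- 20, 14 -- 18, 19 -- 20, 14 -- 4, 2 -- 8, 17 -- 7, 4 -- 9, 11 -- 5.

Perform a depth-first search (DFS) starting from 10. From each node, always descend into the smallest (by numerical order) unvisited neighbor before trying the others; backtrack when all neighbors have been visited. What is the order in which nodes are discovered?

Visit 10
10 → 1
1 → 7
7 → 8
8 → 2
2 → 3
3 → 12
12 → 6
6 → 4
4 → 9
9 → 13
13 → 17
17 → 16
16 → 19
19 → 11
11 → 5
11 → 18
18 → 14
14 → 15
15 → 20

10, 1, 7, 8, 2, 3, 12, 6, 4, 9, 13, 17, 16, 19, 11, 5, 18, 14, 15, 20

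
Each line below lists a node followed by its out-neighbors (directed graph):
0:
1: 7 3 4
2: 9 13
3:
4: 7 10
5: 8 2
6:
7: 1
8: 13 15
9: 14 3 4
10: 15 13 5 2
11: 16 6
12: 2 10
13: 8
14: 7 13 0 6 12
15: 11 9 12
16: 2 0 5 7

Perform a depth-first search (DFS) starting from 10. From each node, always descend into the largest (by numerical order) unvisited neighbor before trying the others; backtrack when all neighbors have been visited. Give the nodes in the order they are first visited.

10, 15, 12, 2, 13, 8, 9, 14, 7, 1, 4, 3, 6, 0, 11, 16, 5

Visit 10
10 → 15
15 → 12
12 → 2
2 → 13
13 → 8
2 → 9
9 → 14
14 → 7
7 → 1
1 → 4
1 → 3
14 → 6
14 → 0
15 → 11
11 → 16
16 → 5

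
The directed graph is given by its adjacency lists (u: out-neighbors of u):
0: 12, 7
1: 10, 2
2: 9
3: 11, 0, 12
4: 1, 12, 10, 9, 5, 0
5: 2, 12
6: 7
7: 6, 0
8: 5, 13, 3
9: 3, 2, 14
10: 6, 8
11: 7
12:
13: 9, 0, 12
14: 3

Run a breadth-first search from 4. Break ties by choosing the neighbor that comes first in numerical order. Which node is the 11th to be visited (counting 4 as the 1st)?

Visit 4; enqueue 0, 1, 5, 9, 10, 12 → queue [0, 1, 5, 9, 10, 12]
Visit 0; enqueue 7 → queue [1, 5, 9, 10, 12, 7]
Visit 1; enqueue 2 → queue [5, 9, 10, 12, 7, 2]
Visit 5 → queue [9, 10, 12, 7, 2]
Visit 9; enqueue 3, 14 → queue [10, 12, 7, 2, 3, 14]
Visit 10; enqueue 6, 8 → queue [12, 7, 2, 3, 14, 6, 8]
Visit 12 → queue [7, 2, 3, 14, 6, 8]
Visit 7 → queue [2, 3, 14, 6, 8]
Visit 2 → queue [3, 14, 6, 8]
Visit 3; enqueue 11 → queue [14, 6, 8, 11]
Visit 14 → queue [6, 8, 11]
Visit 6 → queue [8, 11]
Visit 8; enqueue 13 → queue [11, 13]
Visit 11 → queue [13]
Visit 13 → queue []

Visit order: 4, 0, 1, 5, 9, 10, 12, 7, 2, 3, 14, 6, 8, 11, 13

14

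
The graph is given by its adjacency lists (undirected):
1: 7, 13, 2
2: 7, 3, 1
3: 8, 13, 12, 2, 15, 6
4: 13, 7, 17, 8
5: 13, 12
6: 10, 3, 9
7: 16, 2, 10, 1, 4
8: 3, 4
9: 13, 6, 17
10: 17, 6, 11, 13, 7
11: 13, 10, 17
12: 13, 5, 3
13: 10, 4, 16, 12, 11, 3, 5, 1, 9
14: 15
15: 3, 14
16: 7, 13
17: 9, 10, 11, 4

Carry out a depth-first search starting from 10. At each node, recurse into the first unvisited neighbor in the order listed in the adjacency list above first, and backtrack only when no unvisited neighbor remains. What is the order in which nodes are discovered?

10, 17, 9, 13, 4, 7, 16, 2, 3, 8, 12, 5, 15, 14, 6, 1, 11

Visit 10
10 → 17
17 → 9
9 → 13
13 → 4
4 → 7
7 → 16
7 → 2
2 → 3
3 → 8
3 → 12
12 → 5
3 → 15
15 → 14
3 → 6
2 → 1
13 → 11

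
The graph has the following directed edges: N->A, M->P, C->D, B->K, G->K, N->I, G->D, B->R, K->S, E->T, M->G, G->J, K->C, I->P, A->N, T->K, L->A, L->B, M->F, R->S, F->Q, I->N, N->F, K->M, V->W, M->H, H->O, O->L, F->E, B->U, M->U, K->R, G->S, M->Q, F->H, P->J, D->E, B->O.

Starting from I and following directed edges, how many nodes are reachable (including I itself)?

BFS from I visits: I, P, N, J, F, A, Q, H, E, O, T, L, K, B, S, R, M, C, U, G, D
Reachable nodes: 21 of 23 total.

21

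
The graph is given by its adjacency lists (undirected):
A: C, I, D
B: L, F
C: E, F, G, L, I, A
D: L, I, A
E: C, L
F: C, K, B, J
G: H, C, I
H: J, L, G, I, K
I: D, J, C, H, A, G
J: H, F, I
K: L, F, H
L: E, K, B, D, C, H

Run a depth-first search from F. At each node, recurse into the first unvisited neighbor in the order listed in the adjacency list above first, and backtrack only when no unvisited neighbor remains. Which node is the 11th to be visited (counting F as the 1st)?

G

Visit F
F → C
C → E
E → L
L → K
K → H
H → J
J → I
I → D
D → A
I → G
L → B

Visit order: F, C, E, L, K, H, J, I, D, A, G, B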